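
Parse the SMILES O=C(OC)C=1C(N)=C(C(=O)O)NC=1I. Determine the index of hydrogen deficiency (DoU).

5

Molecular formula: C7H7IN2O4.
DoU = (2C + 2 + N − H − X) / 2, where X is the halogen count and O/S are ignored.
    = (2·7 + 2 + 2 − 7 − 1) / 2 = 10 / 2 = 5.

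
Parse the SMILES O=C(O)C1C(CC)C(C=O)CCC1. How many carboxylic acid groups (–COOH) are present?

1

The carboxylic acid motif appears at heavy-atom position 2 in the SMILES.
Other groups present: 1 aldehyde.
Carboxylic acid count: 1.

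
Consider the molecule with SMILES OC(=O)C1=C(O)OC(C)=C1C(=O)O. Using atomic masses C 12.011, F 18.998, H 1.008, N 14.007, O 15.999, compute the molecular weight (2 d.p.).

186.12 g/mol

First, the molecular formula is C7H6O6 (counting implicit H from valence).
  C: 7 × 12.011 = 84.077
  H: 6 × 1.008 = 6.048
  O: 6 × 15.999 = 95.994
Sum: 7×12.011 + 6×1.008 + 6×15.999 = 186.119 → 186.12 g/mol.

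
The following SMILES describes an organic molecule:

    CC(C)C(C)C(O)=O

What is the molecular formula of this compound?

Walk through each heavy atom and fill implicit hydrogens from standard valence (C 4, N 3, O 2, S 2, halogen 1):
  atom 1: C, bond orders sum to 1 (valence 4) → 3 H
  atom 2: C, bond orders sum to 3 (valence 4) → 1 H
  atom 3: C, bond orders sum to 1 (valence 4) → 3 H
  atom 4: C, bond orders sum to 3 (valence 4) → 1 H
  atom 5: C, bond orders sum to 1 (valence 4) → 3 H
  atom 6: C, bond orders sum to 4 (valence 4) → 0 H
  atom 7: O, bond orders sum to 1 (valence 2) → 1 H
  atom 8: O, bond orders sum to 2 (valence 2) → 0 H
Totals → C:6, H:12, O:2.
In Hill order: C6H12O2.

C6H12O2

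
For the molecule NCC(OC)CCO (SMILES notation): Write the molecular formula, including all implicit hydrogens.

Walk through each heavy atom and fill implicit hydrogens from standard valence (C 4, N 3, O 2, S 2, halogen 1):
  atom 1: N, bond orders sum to 1 (valence 3) → 2 H
  atom 2: C, bond orders sum to 2 (valence 4) → 2 H
  atom 3: C, bond orders sum to 3 (valence 4) → 1 H
  atom 4: O, bond orders sum to 2 (valence 2) → 0 H
  atom 5: C, bond orders sum to 1 (valence 4) → 3 H
  atom 6: C, bond orders sum to 2 (valence 4) → 2 H
  atom 7: C, bond orders sum to 2 (valence 4) → 2 H
  atom 8: O, bond orders sum to 1 (valence 2) → 1 H
Totals → C:5, H:13, N:1, O:2.

C5H13NO2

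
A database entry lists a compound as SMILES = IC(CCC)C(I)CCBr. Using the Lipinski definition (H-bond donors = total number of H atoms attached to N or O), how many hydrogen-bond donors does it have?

Donors: find every N or O and count the H atoms it carries.
  (no N or O atoms present)
Lipinski HBD = 0.

0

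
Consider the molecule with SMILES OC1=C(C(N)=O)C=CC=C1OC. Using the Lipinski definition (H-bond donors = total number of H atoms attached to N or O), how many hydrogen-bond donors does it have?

Donors: find every N or O and count the H atoms it carries.
  atom 1 (O): bond orders sum to 1 → 1 H
  atom 5 (N): bond orders sum to 1 → 2 H
  atom 6 (O): bond orders sum to 2 → 0 H
  atom 11 (O): bond orders sum to 2 → 0 H
Lipinski HBD = 3.

3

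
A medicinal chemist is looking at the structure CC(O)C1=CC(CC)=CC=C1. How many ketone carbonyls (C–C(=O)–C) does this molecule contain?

Scan the SMILES for the ketone motif — none present.
Groups that are present: 1 hydroxyl.

0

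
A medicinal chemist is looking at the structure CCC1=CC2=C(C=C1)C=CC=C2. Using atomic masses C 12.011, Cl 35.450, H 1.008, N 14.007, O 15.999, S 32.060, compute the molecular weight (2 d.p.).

First, the molecular formula is C12H12 (counting implicit H from valence).
  C: 12 × 12.011 = 144.132
  H: 12 × 1.008 = 12.096
Sum: 12×12.011 + 12×1.008 = 156.228 → 156.23 g/mol.

156.23 g/mol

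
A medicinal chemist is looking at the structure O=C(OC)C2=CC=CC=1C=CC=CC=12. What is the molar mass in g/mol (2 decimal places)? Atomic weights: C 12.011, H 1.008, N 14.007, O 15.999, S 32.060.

First, the molecular formula is C12H10O2 (counting implicit H from valence).
  C: 12 × 12.011 = 144.132
  H: 10 × 1.008 = 10.080
  O: 2 × 15.999 = 31.998
Sum: 12×12.011 + 10×1.008 + 2×15.999 = 186.210 → 186.21 g/mol.

186.21 g/mol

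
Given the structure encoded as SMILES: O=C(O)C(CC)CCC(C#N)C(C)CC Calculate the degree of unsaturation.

Degree of unsaturation = (number of rings) + (number of π bonds).
Ring closures in the SMILES: 0.
π bonds: 1 double bond (each 1 DoU), 1 triple bond (each 2 DoU) → 3 DoU from unsaturation.
Total DoU = 0 + 3 = 3.

3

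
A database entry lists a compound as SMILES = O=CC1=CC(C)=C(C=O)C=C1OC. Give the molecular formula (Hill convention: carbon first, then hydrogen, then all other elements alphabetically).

Walk through each heavy atom and fill implicit hydrogens from standard valence (C 4, N 3, O 2, S 2, halogen 1):
  atom 1: O, bond orders sum to 2 (valence 2) → 0 H
  atom 2: C, bond orders sum to 3 (valence 4) → 1 H
  atom 3: C, bond orders sum to 4 (valence 4) → 0 H
  atom 4: C, bond orders sum to 3 (valence 4) → 1 H
  atom 5: C, bond orders sum to 4 (valence 4) → 0 H
  atom 6: C, bond orders sum to 1 (valence 4) → 3 H
  atom 7: C, bond orders sum to 4 (valence 4) → 0 H
  atom 8: C, bond orders sum to 3 (valence 4) → 1 H
  atom 9: O, bond orders sum to 2 (valence 2) → 0 H
  atom 10: C, bond orders sum to 3 (valence 4) → 1 H
  atom 11: C, bond orders sum to 4 (valence 4) → 0 H
  atom 12: O, bond orders sum to 2 (valence 2) → 0 H
  atom 13: C, bond orders sum to 1 (valence 4) → 3 H
Totals → C:10, H:10, O:3.
In Hill order: C10H10O3.

C10H10O3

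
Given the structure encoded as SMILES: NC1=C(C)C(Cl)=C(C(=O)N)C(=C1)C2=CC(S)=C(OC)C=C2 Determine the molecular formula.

Walk through each heavy atom and fill implicit hydrogens from standard valence (C 4, N 3, O 2, S 2, halogen 1):
  atom 1: N, bond orders sum to 1 (valence 3) → 2 H
  atom 2: C, bond orders sum to 4 (valence 4) → 0 H
  atom 3: C, bond orders sum to 4 (valence 4) → 0 H
  atom 4: C, bond orders sum to 1 (valence 4) → 3 H
  atom 5: C, bond orders sum to 4 (valence 4) → 0 H
  atom 6: Cl (halogen, monovalent) → 0 H
  atom 7: C, bond orders sum to 4 (valence 4) → 0 H
  atom 8: C, bond orders sum to 4 (valence 4) → 0 H
  atom 9: O, bond orders sum to 2 (valence 2) → 0 H
  atom 10: N, bond orders sum to 1 (valence 3) → 2 H
  atom 11: C, bond orders sum to 4 (valence 4) → 0 H
  atom 12: C, bond orders sum to 3 (valence 4) → 1 H
  atom 13: C, bond orders sum to 4 (valence 4) → 0 H
  atom 14: C, bond orders sum to 3 (valence 4) → 1 H
  atom 15: C, bond orders sum to 4 (valence 4) → 0 H
  atom 16: S, bond orders sum to 1 (valence 2) → 1 H
  atom 17: C, bond orders sum to 4 (valence 4) → 0 H
  atom 18: O, bond orders sum to 2 (valence 2) → 0 H
  atom 19: C, bond orders sum to 1 (valence 4) → 3 H
  atom 20: C, bond orders sum to 3 (valence 4) → 1 H
  atom 21: C, bond orders sum to 3 (valence 4) → 1 H
Totals → C:15, H:15, Cl:1, N:2, O:2, S:1.

C15H15ClN2O2S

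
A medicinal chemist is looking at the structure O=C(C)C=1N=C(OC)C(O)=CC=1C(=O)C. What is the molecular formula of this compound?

C10H11NO4

Walk through each heavy atom and fill implicit hydrogens from standard valence (C 4, N 3, O 2, S 2, halogen 1):
  atom 1: O, bond orders sum to 2 (valence 2) → 0 H
  atom 2: C, bond orders sum to 4 (valence 4) → 0 H
  atom 3: C, bond orders sum to 1 (valence 4) → 3 H
  atom 4: C, bond orders sum to 4 (valence 4) → 0 H
  atom 5: N, bond orders sum to 3 (valence 3) → 0 H
  atom 6: C, bond orders sum to 4 (valence 4) → 0 H
  atom 7: O, bond orders sum to 2 (valence 2) → 0 H
  atom 8: C, bond orders sum to 1 (valence 4) → 3 H
  atom 9: C, bond orders sum to 4 (valence 4) → 0 H
  atom 10: O, bond orders sum to 1 (valence 2) → 1 H
  atom 11: C, bond orders sum to 3 (valence 4) → 1 H
  atom 12: C, bond orders sum to 4 (valence 4) → 0 H
  atom 13: C, bond orders sum to 4 (valence 4) → 0 H
  atom 14: O, bond orders sum to 2 (valence 2) → 0 H
  atom 15: C, bond orders sum to 1 (valence 4) → 3 H
Totals → C:10, H:11, N:1, O:4.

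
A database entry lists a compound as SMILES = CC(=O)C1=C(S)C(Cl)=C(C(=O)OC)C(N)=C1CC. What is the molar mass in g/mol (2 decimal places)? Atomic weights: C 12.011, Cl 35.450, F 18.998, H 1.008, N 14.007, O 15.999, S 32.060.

287.76 g/mol

First, the molecular formula is C12H14ClNO3S (counting implicit H from valence).
  C: 12 × 12.011 = 144.132
  Cl: 1 × 35.450 = 35.450
  H: 14 × 1.008 = 14.112
  N: 1 × 14.007 = 14.007
  O: 3 × 15.999 = 47.997
  S: 1 × 32.060 = 32.060
Sum: 12×12.011 + 1×35.450 + 14×1.008 + 1×14.007 + 3×15.999 + 1×32.060 = 287.758 → 287.76 g/mol.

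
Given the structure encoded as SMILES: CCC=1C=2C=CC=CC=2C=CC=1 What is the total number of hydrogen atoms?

Walk through each heavy atom and fill implicit hydrogens from standard valence (C 4, N 3, O 2, S 2, halogen 1):
  atom 1: C, bond orders sum to 1 (valence 4) → 3 H
  atom 2: C, bond orders sum to 2 (valence 4) → 2 H
  atom 3: C, bond orders sum to 4 (valence 4) → 0 H
  atom 4: C, bond orders sum to 4 (valence 4) → 0 H
  atom 5: C, bond orders sum to 3 (valence 4) → 1 H
  atom 6: C, bond orders sum to 3 (valence 4) → 1 H
  atom 7: C, bond orders sum to 3 (valence 4) → 1 H
  atom 8: C, bond orders sum to 3 (valence 4) → 1 H
  atom 9: C, bond orders sum to 4 (valence 4) → 0 H
  atom 10: C, bond orders sum to 3 (valence 4) → 1 H
  atom 11: C, bond orders sum to 3 (valence 4) → 1 H
  atom 12: C, bond orders sum to 3 (valence 4) → 1 H
Total hydrogens: 12.

12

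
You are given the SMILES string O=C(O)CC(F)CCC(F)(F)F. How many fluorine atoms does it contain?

Scan the SMILES for F atoms (remember two-letter symbols like Cl and Br are single atoms).
Fluorine count: 4.

4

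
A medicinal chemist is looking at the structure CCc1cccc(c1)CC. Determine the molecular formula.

Walk through each heavy atom and fill implicit hydrogens from standard valence (C 4, N 3, O 2, S 2, halogen 1); for lowercase aromatic atoms, an aromatic c carries 1 H when it has two neighbours and 0 H with three, and aromatic n carries 0 H:
  atom 1: C, bond orders sum to 1 (valence 4) → 3 H
  atom 2: C, bond orders sum to 2 (valence 4) → 2 H
  atom 3: aromatic c, 3 neighbours → 0 H
  atom 4: aromatic c, 2 neighbours → 1 H
  atom 5: aromatic c, 2 neighbours → 1 H
  atom 6: aromatic c, 2 neighbours → 1 H
  atom 7: aromatic c, 3 neighbours → 0 H
  atom 8: aromatic c, 2 neighbours → 1 H
  atom 9: C, bond orders sum to 2 (valence 4) → 2 H
  atom 10: C, bond orders sum to 1 (valence 4) → 3 H
Totals → C:10, H:14.
In Hill order: C10H14.

C10H14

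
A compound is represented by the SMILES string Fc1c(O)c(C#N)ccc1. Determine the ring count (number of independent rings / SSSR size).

1

In SMILES, each pair of matching ring-closure digits denotes one ring-closing bond; the number of such bonds equals the number of independent rings.
Ring-closure bonds here: 1.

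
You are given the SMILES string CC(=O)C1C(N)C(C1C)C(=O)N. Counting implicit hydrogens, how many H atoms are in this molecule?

Walk through each heavy atom and fill implicit hydrogens from standard valence (C 4, N 3, O 2, S 2, halogen 1):
  atom 1: C, bond orders sum to 1 (valence 4) → 3 H
  atom 2: C, bond orders sum to 4 (valence 4) → 0 H
  atom 3: O, bond orders sum to 2 (valence 2) → 0 H
  atom 4: C, bond orders sum to 3 (valence 4) → 1 H
  atom 5: C, bond orders sum to 3 (valence 4) → 1 H
  atom 6: N, bond orders sum to 1 (valence 3) → 2 H
  atom 7: C, bond orders sum to 3 (valence 4) → 1 H
  atom 8: C, bond orders sum to 3 (valence 4) → 1 H
  atom 9: C, bond orders sum to 1 (valence 4) → 3 H
  atom 10: C, bond orders sum to 4 (valence 4) → 0 H
  atom 11: O, bond orders sum to 2 (valence 2) → 0 H
  atom 12: N, bond orders sum to 1 (valence 3) → 2 H
Total hydrogens: 14.

14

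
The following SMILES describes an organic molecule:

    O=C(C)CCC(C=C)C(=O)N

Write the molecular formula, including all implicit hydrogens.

C8H13NO2

Walk through each heavy atom and fill implicit hydrogens from standard valence (C 4, N 3, O 2, S 2, halogen 1):
  atom 1: O, bond orders sum to 2 (valence 2) → 0 H
  atom 2: C, bond orders sum to 4 (valence 4) → 0 H
  atom 3: C, bond orders sum to 1 (valence 4) → 3 H
  atom 4: C, bond orders sum to 2 (valence 4) → 2 H
  atom 5: C, bond orders sum to 2 (valence 4) → 2 H
  atom 6: C, bond orders sum to 3 (valence 4) → 1 H
  atom 7: C, bond orders sum to 3 (valence 4) → 1 H
  atom 8: C, bond orders sum to 2 (valence 4) → 2 H
  atom 9: C, bond orders sum to 4 (valence 4) → 0 H
  atom 10: O, bond orders sum to 2 (valence 2) → 0 H
  atom 11: N, bond orders sum to 1 (valence 3) → 2 H
Totals → C:8, H:13, N:1, O:2.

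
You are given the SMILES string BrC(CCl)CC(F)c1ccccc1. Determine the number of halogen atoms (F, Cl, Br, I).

3

Halogen atoms appear at heavy-atom positions 1, 4, 7 (1×Br, 1×Cl, 1×F).
Halogen count: 3.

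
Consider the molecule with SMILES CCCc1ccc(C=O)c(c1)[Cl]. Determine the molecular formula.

Walk through each heavy atom and fill implicit hydrogens from standard valence (C 4, N 3, O 2, S 2, halogen 1); for lowercase aromatic atoms, an aromatic c carries 1 H when it has two neighbours and 0 H with three, and aromatic n carries 0 H:
  atom 1: C, bond orders sum to 1 (valence 4) → 3 H
  atom 2: C, bond orders sum to 2 (valence 4) → 2 H
  atom 3: C, bond orders sum to 2 (valence 4) → 2 H
  atom 4: aromatic c, 3 neighbours → 0 H
  atom 5: aromatic c, 2 neighbours → 1 H
  atom 6: aromatic c, 2 neighbours → 1 H
  atom 7: aromatic c, 3 neighbours → 0 H
  atom 8: C, bond orders sum to 3 (valence 4) → 1 H
  atom 9: O, bond orders sum to 2 (valence 2) → 0 H
  atom 10: aromatic c, 3 neighbours → 0 H
  atom 11: aromatic c, 2 neighbours → 1 H
  atom 12: Cl with explicit H count 0
Totals → C:10, H:11, Cl:1, O:1.

C10H11ClO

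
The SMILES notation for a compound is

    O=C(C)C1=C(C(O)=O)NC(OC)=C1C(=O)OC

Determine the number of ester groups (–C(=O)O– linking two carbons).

1

The ester motif appears at heavy-atom position 14 in the SMILES.
Other groups present: 1 carboxylic acid, 1 ether, 1 ketone.
Ester count: 1.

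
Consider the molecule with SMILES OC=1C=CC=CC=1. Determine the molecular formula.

C6H6O

Walk through each heavy atom and fill implicit hydrogens from standard valence (C 4, N 3, O 2, S 2, halogen 1):
  atom 1: O, bond orders sum to 1 (valence 2) → 1 H
  atom 2: C, bond orders sum to 4 (valence 4) → 0 H
  atom 3: C, bond orders sum to 3 (valence 4) → 1 H
  atom 4: C, bond orders sum to 3 (valence 4) → 1 H
  atom 5: C, bond orders sum to 3 (valence 4) → 1 H
  atom 6: C, bond orders sum to 3 (valence 4) → 1 H
  atom 7: C, bond orders sum to 3 (valence 4) → 1 H
Totals → C:6, H:6, O:1.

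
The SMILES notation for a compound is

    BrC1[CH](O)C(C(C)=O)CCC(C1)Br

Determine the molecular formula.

Walk through each heavy atom and fill implicit hydrogens from standard valence (C 4, N 3, O 2, S 2, halogen 1):
  atom 1: Br (halogen, monovalent) → 0 H
  atom 2: C, bond orders sum to 3 (valence 4) → 1 H
  atom 3: C with explicit H count 1
  atom 4: O, bond orders sum to 1 (valence 2) → 1 H
  atom 5: C, bond orders sum to 3 (valence 4) → 1 H
  atom 6: C, bond orders sum to 4 (valence 4) → 0 H
  atom 7: C, bond orders sum to 1 (valence 4) → 3 H
  atom 8: O, bond orders sum to 2 (valence 2) → 0 H
  atom 9: C, bond orders sum to 2 (valence 4) → 2 H
  atom 10: C, bond orders sum to 2 (valence 4) → 2 H
  atom 11: C, bond orders sum to 3 (valence 4) → 1 H
  atom 12: C, bond orders sum to 2 (valence 4) → 2 H
  atom 13: Br (halogen, monovalent) → 0 H
Totals → C:9, H:14, Br:2, O:2.

C9H14Br2O2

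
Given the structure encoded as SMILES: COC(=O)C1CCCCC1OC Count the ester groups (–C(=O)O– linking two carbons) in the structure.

1

The ester motif appears at heavy-atom position 3 in the SMILES.
Other groups present: 1 ether.
Ester count: 1.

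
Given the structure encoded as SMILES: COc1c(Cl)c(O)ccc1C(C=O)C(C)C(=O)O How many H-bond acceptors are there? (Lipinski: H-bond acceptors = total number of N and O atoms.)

5

N atoms: 0; O atoms: 5.
Lipinski HBA = 0 + 5 = 5.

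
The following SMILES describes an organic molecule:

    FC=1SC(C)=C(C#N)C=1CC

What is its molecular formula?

Walk through each heavy atom and fill implicit hydrogens from standard valence (C 4, N 3, O 2, S 2, halogen 1):
  atom 1: F (halogen, monovalent) → 0 H
  atom 2: C, bond orders sum to 4 (valence 4) → 0 H
  atom 3: S, bond orders sum to 2 (valence 2) → 0 H
  atom 4: C, bond orders sum to 4 (valence 4) → 0 H
  atom 5: C, bond orders sum to 1 (valence 4) → 3 H
  atom 6: C, bond orders sum to 4 (valence 4) → 0 H
  atom 7: C, bond orders sum to 4 (valence 4) → 0 H
  atom 8: N, bond orders sum to 3 (valence 3) → 0 H
  atom 9: C, bond orders sum to 4 (valence 4) → 0 H
  atom 10: C, bond orders sum to 2 (valence 4) → 2 H
  atom 11: C, bond orders sum to 1 (valence 4) → 3 H
Totals → C:8, H:8, F:1, N:1, S:1.
In Hill order: C8H8FNS.

C8H8FNS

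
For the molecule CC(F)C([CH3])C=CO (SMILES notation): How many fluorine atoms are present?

1

Scan the SMILES for F atoms (remember two-letter symbols like Cl and Br are single atoms).
Fluorine count: 1.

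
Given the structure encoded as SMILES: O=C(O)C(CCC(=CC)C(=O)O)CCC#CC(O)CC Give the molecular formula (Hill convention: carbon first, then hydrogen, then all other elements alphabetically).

Walk through each heavy atom and fill implicit hydrogens from standard valence (C 4, N 3, O 2, S 2, halogen 1):
  atom 1: O, bond orders sum to 2 (valence 2) → 0 H
  atom 2: C, bond orders sum to 4 (valence 4) → 0 H
  atom 3: O, bond orders sum to 1 (valence 2) → 1 H
  atom 4: C, bond orders sum to 3 (valence 4) → 1 H
  atom 5: C, bond orders sum to 2 (valence 4) → 2 H
  atom 6: C, bond orders sum to 2 (valence 4) → 2 H
  atom 7: C, bond orders sum to 4 (valence 4) → 0 H
  atom 8: C, bond orders sum to 3 (valence 4) → 1 H
  atom 9: C, bond orders sum to 1 (valence 4) → 3 H
  atom 10: C, bond orders sum to 4 (valence 4) → 0 H
  atom 11: O, bond orders sum to 2 (valence 2) → 0 H
  atom 12: O, bond orders sum to 1 (valence 2) → 1 H
  atom 13: C, bond orders sum to 2 (valence 4) → 2 H
  atom 14: C, bond orders sum to 2 (valence 4) → 2 H
  atom 15: C, bond orders sum to 4 (valence 4) → 0 H
  atom 16: C, bond orders sum to 4 (valence 4) → 0 H
  atom 17: C, bond orders sum to 3 (valence 4) → 1 H
  atom 18: O, bond orders sum to 1 (valence 2) → 1 H
  atom 19: C, bond orders sum to 2 (valence 4) → 2 H
  atom 20: C, bond orders sum to 1 (valence 4) → 3 H
Totals → C:15, H:22, O:5.
In Hill order: C15H22O5.

C15H22O5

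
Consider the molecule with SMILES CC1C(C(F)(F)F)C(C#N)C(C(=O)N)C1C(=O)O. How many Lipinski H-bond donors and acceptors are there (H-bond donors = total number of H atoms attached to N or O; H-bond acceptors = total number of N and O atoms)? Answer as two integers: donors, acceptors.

Donors: find every N or O and count the H atoms it carries.
  atom 10 (N): bond orders sum to 3 → 0 H
  atom 13 (O): bond orders sum to 2 → 0 H
  atom 14 (N): bond orders sum to 1 → 2 H
  atom 17 (O): bond orders sum to 2 → 0 H
  atom 18 (O): bond orders sum to 1 → 1 H
Lipinski HBD = 3.
Acceptors: N atoms = 2, O atoms = 3 → HBA = 5.

3, 5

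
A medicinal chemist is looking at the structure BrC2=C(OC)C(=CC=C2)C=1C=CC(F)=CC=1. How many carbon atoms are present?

13

Count every carbon token in the SMILES (each C, including those in ring-closure positions and inside branches).
Carbon count: 13.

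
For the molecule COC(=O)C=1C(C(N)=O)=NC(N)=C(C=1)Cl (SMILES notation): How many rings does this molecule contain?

1

In SMILES, each pair of matching ring-closure digits denotes one ring-closing bond; the number of such bonds equals the number of independent rings.
Ring-closure bonds here: 1.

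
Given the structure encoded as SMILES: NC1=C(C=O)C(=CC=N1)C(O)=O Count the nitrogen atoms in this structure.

2

Scan the SMILES for N atoms (remember two-letter symbols like Cl and Br are single atoms).
Nitrogen count: 2.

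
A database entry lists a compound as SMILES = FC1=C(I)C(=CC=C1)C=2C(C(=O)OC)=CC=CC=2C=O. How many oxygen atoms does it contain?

Scan the SMILES for O atoms (remember two-letter symbols like Cl and Br are single atoms).
Oxygen count: 3.

3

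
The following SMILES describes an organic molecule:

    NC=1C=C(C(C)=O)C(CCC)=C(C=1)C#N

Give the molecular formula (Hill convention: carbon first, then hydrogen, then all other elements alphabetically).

C12H14N2O

Walk through each heavy atom and fill implicit hydrogens from standard valence (C 4, N 3, O 2, S 2, halogen 1):
  atom 1: N, bond orders sum to 1 (valence 3) → 2 H
  atom 2: C, bond orders sum to 4 (valence 4) → 0 H
  atom 3: C, bond orders sum to 3 (valence 4) → 1 H
  atom 4: C, bond orders sum to 4 (valence 4) → 0 H
  atom 5: C, bond orders sum to 4 (valence 4) → 0 H
  atom 6: C, bond orders sum to 1 (valence 4) → 3 H
  atom 7: O, bond orders sum to 2 (valence 2) → 0 H
  atom 8: C, bond orders sum to 4 (valence 4) → 0 H
  atom 9: C, bond orders sum to 2 (valence 4) → 2 H
  atom 10: C, bond orders sum to 2 (valence 4) → 2 H
  atom 11: C, bond orders sum to 1 (valence 4) → 3 H
  atom 12: C, bond orders sum to 4 (valence 4) → 0 H
  atom 13: C, bond orders sum to 3 (valence 4) → 1 H
  atom 14: C, bond orders sum to 4 (valence 4) → 0 H
  atom 15: N, bond orders sum to 3 (valence 3) → 0 H
Totals → C:12, H:14, N:2, O:1.
In Hill order: C12H14N2O.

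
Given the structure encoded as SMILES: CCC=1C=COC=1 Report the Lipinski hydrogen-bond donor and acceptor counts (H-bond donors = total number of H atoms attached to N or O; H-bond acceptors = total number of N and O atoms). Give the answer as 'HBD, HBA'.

0, 1

Donors: find every N or O and count the H atoms it carries.
  atom 6 (O): bond orders sum to 2 → 0 H
Lipinski HBD = 0.
Acceptors: N atoms = 0, O atoms = 1 → HBA = 1.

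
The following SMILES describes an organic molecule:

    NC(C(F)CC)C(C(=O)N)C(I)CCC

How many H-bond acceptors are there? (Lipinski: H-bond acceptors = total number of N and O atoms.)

N atoms: 2; O atoms: 1.
Lipinski HBA = 2 + 1 = 3.

3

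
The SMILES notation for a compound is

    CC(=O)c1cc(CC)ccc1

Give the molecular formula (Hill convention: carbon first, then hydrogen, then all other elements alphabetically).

C10H12O

Walk through each heavy atom and fill implicit hydrogens from standard valence (C 4, N 3, O 2, S 2, halogen 1); for lowercase aromatic atoms, an aromatic c carries 1 H when it has two neighbours and 0 H with three, and aromatic n carries 0 H:
  atom 1: C, bond orders sum to 1 (valence 4) → 3 H
  atom 2: C, bond orders sum to 4 (valence 4) → 0 H
  atom 3: O, bond orders sum to 2 (valence 2) → 0 H
  atom 4: aromatic c, 3 neighbours → 0 H
  atom 5: aromatic c, 2 neighbours → 1 H
  atom 6: aromatic c, 3 neighbours → 0 H
  atom 7: C, bond orders sum to 2 (valence 4) → 2 H
  atom 8: C, bond orders sum to 1 (valence 4) → 3 H
  atom 9: aromatic c, 2 neighbours → 1 H
  atom 10: aromatic c, 2 neighbours → 1 H
  atom 11: aromatic c, 2 neighbours → 1 H
Totals → C:10, H:12, O:1.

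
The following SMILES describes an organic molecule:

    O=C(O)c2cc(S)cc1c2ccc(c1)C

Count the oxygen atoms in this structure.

2

Scan the SMILES for O atoms (remember two-letter symbols like Cl and Br are single atoms).
Oxygen count: 2.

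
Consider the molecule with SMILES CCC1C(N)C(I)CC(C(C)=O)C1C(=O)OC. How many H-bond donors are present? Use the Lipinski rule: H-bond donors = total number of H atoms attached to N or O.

2

Donors: find every N or O and count the H atoms it carries.
  atom 5 (N): bond orders sum to 1 → 2 H
  atom 12 (O): bond orders sum to 2 → 0 H
  atom 15 (O): bond orders sum to 2 → 0 H
  atom 16 (O): bond orders sum to 2 → 0 H
Lipinski HBD = 2.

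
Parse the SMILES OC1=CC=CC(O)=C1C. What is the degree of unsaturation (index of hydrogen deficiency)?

Degree of unsaturation = (number of rings) + (number of π bonds).
Ring closures in the SMILES: 1.
π bonds: 3 double bonds (each 1 DoU) → 3 DoU from unsaturation.
Total DoU = 1 + 3 = 4.

4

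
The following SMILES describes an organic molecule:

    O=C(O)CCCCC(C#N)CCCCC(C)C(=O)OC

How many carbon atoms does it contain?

15

Count every carbon token in the SMILES (each C, including those in ring-closure positions and inside branches).
Carbon count: 15.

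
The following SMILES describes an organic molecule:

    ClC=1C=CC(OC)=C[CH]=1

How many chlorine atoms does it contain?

Scan the SMILES for Cl atoms (remember two-letter symbols like Cl and Br are single atoms).
Chlorine count: 1.

1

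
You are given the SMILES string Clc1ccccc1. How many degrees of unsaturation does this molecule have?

Molecular formula: C6H5Cl.
DoU = (2C + 2 + N − H − X) / 2, where X is the halogen count and O/S are ignored.
    = (2·6 + 2 + 0 − 5 − 1) / 2 = 8 / 2 = 4.

4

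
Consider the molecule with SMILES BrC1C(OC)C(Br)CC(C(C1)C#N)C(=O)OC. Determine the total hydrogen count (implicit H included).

15

Walk through each heavy atom and fill implicit hydrogens from standard valence (C 4, N 3, O 2, S 2, halogen 1):
  atom 1: Br (halogen, monovalent) → 0 H
  atom 2: C, bond orders sum to 3 (valence 4) → 1 H
  atom 3: C, bond orders sum to 3 (valence 4) → 1 H
  atom 4: O, bond orders sum to 2 (valence 2) → 0 H
  atom 5: C, bond orders sum to 1 (valence 4) → 3 H
  atom 6: C, bond orders sum to 3 (valence 4) → 1 H
  atom 7: Br (halogen, monovalent) → 0 H
  atom 8: C, bond orders sum to 2 (valence 4) → 2 H
  atom 9: C, bond orders sum to 3 (valence 4) → 1 H
  atom 10: C, bond orders sum to 3 (valence 4) → 1 H
  atom 11: C, bond orders sum to 2 (valence 4) → 2 H
  atom 12: C, bond orders sum to 4 (valence 4) → 0 H
  atom 13: N, bond orders sum to 3 (valence 3) → 0 H
  atom 14: C, bond orders sum to 4 (valence 4) → 0 H
  atom 15: O, bond orders sum to 2 (valence 2) → 0 H
  atom 16: O, bond orders sum to 2 (valence 2) → 0 H
  atom 17: C, bond orders sum to 1 (valence 4) → 3 H
Total hydrogens: 15.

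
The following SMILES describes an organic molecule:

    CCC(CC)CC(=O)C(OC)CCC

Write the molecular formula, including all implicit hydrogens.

Walk through each heavy atom and fill implicit hydrogens from standard valence (C 4, N 3, O 2, S 2, halogen 1):
  atom 1: C, bond orders sum to 1 (valence 4) → 3 H
  atom 2: C, bond orders sum to 2 (valence 4) → 2 H
  atom 3: C, bond orders sum to 3 (valence 4) → 1 H
  atom 4: C, bond orders sum to 2 (valence 4) → 2 H
  atom 5: C, bond orders sum to 1 (valence 4) → 3 H
  atom 6: C, bond orders sum to 2 (valence 4) → 2 H
  atom 7: C, bond orders sum to 4 (valence 4) → 0 H
  atom 8: O, bond orders sum to 2 (valence 2) → 0 H
  atom 9: C, bond orders sum to 3 (valence 4) → 1 H
  atom 10: O, bond orders sum to 2 (valence 2) → 0 H
  atom 11: C, bond orders sum to 1 (valence 4) → 3 H
  atom 12: C, bond orders sum to 2 (valence 4) → 2 H
  atom 13: C, bond orders sum to 2 (valence 4) → 2 H
  atom 14: C, bond orders sum to 1 (valence 4) → 3 H
Totals → C:12, H:24, O:2.

C12H24O2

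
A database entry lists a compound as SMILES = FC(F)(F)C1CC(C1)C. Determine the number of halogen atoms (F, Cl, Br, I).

3

Halogen atoms appear at heavy-atom positions 1, 3, 4 (3×F).
Halogen count: 3.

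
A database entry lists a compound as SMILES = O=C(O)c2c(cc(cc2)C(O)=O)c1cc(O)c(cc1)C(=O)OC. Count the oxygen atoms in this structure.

Scan the SMILES for O atoms (remember two-letter symbols like Cl and Br are single atoms).
Oxygen count: 7.

7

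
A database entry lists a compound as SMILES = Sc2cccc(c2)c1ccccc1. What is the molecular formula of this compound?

C12H10S

Walk through each heavy atom and fill implicit hydrogens from standard valence (C 4, N 3, O 2, S 2, halogen 1); for lowercase aromatic atoms, an aromatic c carries 1 H when it has two neighbours and 0 H with three, and aromatic n carries 0 H:
  atom 1: S, bond orders sum to 1 (valence 2) → 1 H
  atom 2: aromatic c, 3 neighbours → 0 H
  atom 3: aromatic c, 2 neighbours → 1 H
  atom 4: aromatic c, 2 neighbours → 1 H
  atom 5: aromatic c, 2 neighbours → 1 H
  atom 6: aromatic c, 3 neighbours → 0 H
  atom 7: aromatic c, 2 neighbours → 1 H
  atom 8: aromatic c, 3 neighbours → 0 H
  atom 9: aromatic c, 2 neighbours → 1 H
  atom 10: aromatic c, 2 neighbours → 1 H
  atom 11: aromatic c, 2 neighbours → 1 H
  atom 12: aromatic c, 2 neighbours → 1 H
  atom 13: aromatic c, 2 neighbours → 1 H
Totals → C:12, H:10, S:1.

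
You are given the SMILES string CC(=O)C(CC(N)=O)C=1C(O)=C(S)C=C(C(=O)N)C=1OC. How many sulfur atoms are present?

Scan the SMILES for S atoms (remember two-letter symbols like Cl and Br are single atoms).
Sulfur count: 1.

1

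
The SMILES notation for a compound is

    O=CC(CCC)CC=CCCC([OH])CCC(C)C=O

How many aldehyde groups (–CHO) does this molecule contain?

The aldehyde motif appears at heavy-atom positions 2, 18 in the SMILES.
Other groups present: 1 alkene, 1 hydroxyl.
Aldehyde count: 2.

2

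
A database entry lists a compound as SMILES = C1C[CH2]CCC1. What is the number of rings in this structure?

1

In SMILES, each pair of matching ring-closure digits denotes one ring-closing bond; the number of such bonds equals the number of independent rings.
Ring-closure bonds here: 1.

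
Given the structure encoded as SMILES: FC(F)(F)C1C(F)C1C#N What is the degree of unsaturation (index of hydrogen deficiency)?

Molecular formula: C5H3F4N.
DoU = (2C + 2 + N − H − X) / 2, where X is the halogen count and O/S are ignored.
    = (2·5 + 2 + 1 − 3 − 4) / 2 = 6 / 2 = 3.

3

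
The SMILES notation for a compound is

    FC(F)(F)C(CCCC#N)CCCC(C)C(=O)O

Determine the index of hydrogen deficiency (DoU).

Molecular formula: C12H18F3NO2.
DoU = (2C + 2 + N − H − X) / 2, where X is the halogen count and O/S are ignored.
    = (2·12 + 2 + 1 − 18 − 3) / 2 = 6 / 2 = 3.

3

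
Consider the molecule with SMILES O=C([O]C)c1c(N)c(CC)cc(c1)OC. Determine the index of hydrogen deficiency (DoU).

5

Molecular formula: C11H15NO3.
DoU = (2C + 2 + N − H − X) / 2, where X is the halogen count and O/S are ignored.
    = (2·11 + 2 + 1 − 15 − 0) / 2 = 10 / 2 = 5.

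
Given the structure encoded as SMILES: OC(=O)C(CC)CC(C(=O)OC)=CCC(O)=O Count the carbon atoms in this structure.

11

Count every carbon token in the SMILES (each C, including those in ring-closure positions and inside branches).
Carbon count: 11.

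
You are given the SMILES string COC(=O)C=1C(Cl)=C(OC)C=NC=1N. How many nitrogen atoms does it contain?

2

Scan the SMILES for N atoms (remember two-letter symbols like Cl and Br are single atoms).
Nitrogen count: 2.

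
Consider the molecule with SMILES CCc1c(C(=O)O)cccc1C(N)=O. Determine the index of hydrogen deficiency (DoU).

6

Molecular formula: C10H11NO3.
DoU = (2C + 2 + N − H − X) / 2, where X is the halogen count and O/S are ignored.
    = (2·10 + 2 + 1 − 11 − 0) / 2 = 12 / 2 = 6.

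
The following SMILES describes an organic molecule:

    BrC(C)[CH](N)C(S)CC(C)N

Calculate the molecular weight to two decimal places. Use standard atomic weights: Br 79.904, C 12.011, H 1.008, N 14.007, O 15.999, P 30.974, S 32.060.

241.19 g/mol

First, the molecular formula is C7H17BrN2S (counting implicit H from valence).
  Br: 1 × 79.904 = 79.904
  C: 7 × 12.011 = 84.077
  H: 17 × 1.008 = 17.136
  N: 2 × 14.007 = 28.014
  S: 1 × 32.060 = 32.060
Sum: 1×79.904 + 7×12.011 + 17×1.008 + 2×14.007 + 1×32.060 = 241.191 → 241.19 g/mol.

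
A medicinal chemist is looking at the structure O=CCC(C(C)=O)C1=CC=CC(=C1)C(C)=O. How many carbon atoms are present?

Count every carbon token in the SMILES (each C, including those in ring-closure positions and inside branches).
Carbon count: 13.

13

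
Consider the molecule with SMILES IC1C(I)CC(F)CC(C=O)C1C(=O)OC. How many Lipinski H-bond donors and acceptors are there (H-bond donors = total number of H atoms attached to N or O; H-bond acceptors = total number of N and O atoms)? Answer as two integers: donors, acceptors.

Donors: find every N or O and count the H atoms it carries.
  atom 11 (O): bond orders sum to 2 → 0 H
  atom 14 (O): bond orders sum to 2 → 0 H
  atom 15 (O): bond orders sum to 2 → 0 H
Lipinski HBD = 0.
Acceptors: N atoms = 0, O atoms = 3 → HBA = 3.

0, 3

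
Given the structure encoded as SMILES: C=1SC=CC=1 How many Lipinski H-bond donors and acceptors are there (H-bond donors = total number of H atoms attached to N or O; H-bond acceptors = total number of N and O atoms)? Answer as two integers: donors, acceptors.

Donors: find every N or O and count the H atoms it carries.
  (no N or O atoms present)
Lipinski HBD = 0.
Acceptors: N atoms = 0, O atoms = 0 → HBA = 0.

0, 0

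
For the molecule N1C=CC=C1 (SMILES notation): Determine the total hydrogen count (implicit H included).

5

Walk through each heavy atom and fill implicit hydrogens from standard valence (C 4, N 3, O 2, S 2, halogen 1):
  atom 1: N, bond orders sum to 2 (valence 3) → 1 H
  atom 2: C, bond orders sum to 3 (valence 4) → 1 H
  atom 3: C, bond orders sum to 3 (valence 4) → 1 H
  atom 4: C, bond orders sum to 3 (valence 4) → 1 H
  atom 5: C, bond orders sum to 3 (valence 4) → 1 H
Total hydrogens: 5.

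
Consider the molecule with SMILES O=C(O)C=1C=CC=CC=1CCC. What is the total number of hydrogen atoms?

12

Walk through each heavy atom and fill implicit hydrogens from standard valence (C 4, N 3, O 2, S 2, halogen 1):
  atom 1: O, bond orders sum to 2 (valence 2) → 0 H
  atom 2: C, bond orders sum to 4 (valence 4) → 0 H
  atom 3: O, bond orders sum to 1 (valence 2) → 1 H
  atom 4: C, bond orders sum to 4 (valence 4) → 0 H
  atom 5: C, bond orders sum to 3 (valence 4) → 1 H
  atom 6: C, bond orders sum to 3 (valence 4) → 1 H
  atom 7: C, bond orders sum to 3 (valence 4) → 1 H
  atom 8: C, bond orders sum to 3 (valence 4) → 1 H
  atom 9: C, bond orders sum to 4 (valence 4) → 0 H
  atom 10: C, bond orders sum to 2 (valence 4) → 2 H
  atom 11: C, bond orders sum to 2 (valence 4) → 2 H
  atom 12: C, bond orders sum to 1 (valence 4) → 3 H
Total hydrogens: 12.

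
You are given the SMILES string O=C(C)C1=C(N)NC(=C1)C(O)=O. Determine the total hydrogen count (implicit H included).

8

Walk through each heavy atom and fill implicit hydrogens from standard valence (C 4, N 3, O 2, S 2, halogen 1):
  atom 1: O, bond orders sum to 2 (valence 2) → 0 H
  atom 2: C, bond orders sum to 4 (valence 4) → 0 H
  atom 3: C, bond orders sum to 1 (valence 4) → 3 H
  atom 4: C, bond orders sum to 4 (valence 4) → 0 H
  atom 5: C, bond orders sum to 4 (valence 4) → 0 H
  atom 6: N, bond orders sum to 1 (valence 3) → 2 H
  atom 7: N, bond orders sum to 2 (valence 3) → 1 H
  atom 8: C, bond orders sum to 4 (valence 4) → 0 H
  atom 9: C, bond orders sum to 3 (valence 4) → 1 H
  atom 10: C, bond orders sum to 4 (valence 4) → 0 H
  atom 11: O, bond orders sum to 1 (valence 2) → 1 H
  atom 12: O, bond orders sum to 2 (valence 2) → 0 H
Total hydrogens: 8.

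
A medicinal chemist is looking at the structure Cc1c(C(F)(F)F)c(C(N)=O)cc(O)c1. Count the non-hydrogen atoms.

15

Every atom symbol written in the SMILES (organic subset) is one heavy atom; implicit H are not written.
Heavy atoms by element → C:9, F:3, N:1, O:2.
Total: 15.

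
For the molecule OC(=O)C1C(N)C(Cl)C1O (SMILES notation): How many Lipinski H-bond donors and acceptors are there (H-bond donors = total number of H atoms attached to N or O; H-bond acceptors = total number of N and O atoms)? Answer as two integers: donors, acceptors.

Donors: find every N or O and count the H atoms it carries.
  atom 1 (O): bond orders sum to 1 → 1 H
  atom 3 (O): bond orders sum to 2 → 0 H
  atom 6 (N): bond orders sum to 1 → 2 H
  atom 10 (O): bond orders sum to 1 → 1 H
Lipinski HBD = 4.
Acceptors: N atoms = 1, O atoms = 3 → HBA = 4.

4, 4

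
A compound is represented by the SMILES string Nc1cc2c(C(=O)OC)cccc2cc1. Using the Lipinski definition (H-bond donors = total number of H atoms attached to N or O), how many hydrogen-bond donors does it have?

Donors: find every N or O and count the H atoms it carries.
  atom 1 (N): bond orders sum to 1 → 2 H
  atom 7 (O): bond orders sum to 2 → 0 H
  atom 8 (O): bond orders sum to 2 → 0 H
Lipinski HBD = 2.

2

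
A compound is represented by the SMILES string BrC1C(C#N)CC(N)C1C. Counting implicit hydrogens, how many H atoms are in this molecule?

11

Walk through each heavy atom and fill implicit hydrogens from standard valence (C 4, N 3, O 2, S 2, halogen 1):
  atom 1: Br (halogen, monovalent) → 0 H
  atom 2: C, bond orders sum to 3 (valence 4) → 1 H
  atom 3: C, bond orders sum to 3 (valence 4) → 1 H
  atom 4: C, bond orders sum to 4 (valence 4) → 0 H
  atom 5: N, bond orders sum to 3 (valence 3) → 0 H
  atom 6: C, bond orders sum to 2 (valence 4) → 2 H
  atom 7: C, bond orders sum to 3 (valence 4) → 1 H
  atom 8: N, bond orders sum to 1 (valence 3) → 2 H
  atom 9: C, bond orders sum to 3 (valence 4) → 1 H
  atom 10: C, bond orders sum to 1 (valence 4) → 3 H
Total hydrogens: 11.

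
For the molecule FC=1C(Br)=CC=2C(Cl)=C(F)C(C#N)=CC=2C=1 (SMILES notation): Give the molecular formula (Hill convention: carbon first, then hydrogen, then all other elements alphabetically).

Walk through each heavy atom and fill implicit hydrogens from standard valence (C 4, N 3, O 2, S 2, halogen 1):
  atom 1: F (halogen, monovalent) → 0 H
  atom 2: C, bond orders sum to 4 (valence 4) → 0 H
  atom 3: C, bond orders sum to 4 (valence 4) → 0 H
  atom 4: Br (halogen, monovalent) → 0 H
  atom 5: C, bond orders sum to 3 (valence 4) → 1 H
  atom 6: C, bond orders sum to 4 (valence 4) → 0 H
  atom 7: C, bond orders sum to 4 (valence 4) → 0 H
  atom 8: Cl (halogen, monovalent) → 0 H
  atom 9: C, bond orders sum to 4 (valence 4) → 0 H
  atom 10: F (halogen, monovalent) → 0 H
  atom 11: C, bond orders sum to 4 (valence 4) → 0 H
  atom 12: C, bond orders sum to 4 (valence 4) → 0 H
  atom 13: N, bond orders sum to 3 (valence 3) → 0 H
  atom 14: C, bond orders sum to 3 (valence 4) → 1 H
  atom 15: C, bond orders sum to 4 (valence 4) → 0 H
  atom 16: C, bond orders sum to 3 (valence 4) → 1 H
Totals → C:11, H:3, Br:1, Cl:1, F:2, N:1.

C11H3BrClF2N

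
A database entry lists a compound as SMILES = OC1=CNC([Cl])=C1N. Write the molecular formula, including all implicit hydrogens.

C4H5ClN2O

Walk through each heavy atom and fill implicit hydrogens from standard valence (C 4, N 3, O 2, S 2, halogen 1):
  atom 1: O, bond orders sum to 1 (valence 2) → 1 H
  atom 2: C, bond orders sum to 4 (valence 4) → 0 H
  atom 3: C, bond orders sum to 3 (valence 4) → 1 H
  atom 4: N, bond orders sum to 2 (valence 3) → 1 H
  atom 5: C, bond orders sum to 4 (valence 4) → 0 H
  atom 6: Cl with explicit H count 0
  atom 7: C, bond orders sum to 4 (valence 4) → 0 H
  atom 8: N, bond orders sum to 1 (valence 3) → 2 H
Totals → C:4, H:5, Cl:1, N:2, O:1.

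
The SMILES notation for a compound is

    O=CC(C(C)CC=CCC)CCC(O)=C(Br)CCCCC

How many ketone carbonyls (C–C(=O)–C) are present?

Scan the SMILES for the ketone motif — none present.
Groups that are present: 1 aldehyde, 2 alkene, 1 hydroxyl.

0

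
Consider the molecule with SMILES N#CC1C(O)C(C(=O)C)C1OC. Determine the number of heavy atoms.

Every atom symbol written in the SMILES (organic subset) is one heavy atom; implicit H are not written.
Heavy atoms by element → C:8, N:1, O:3.
Total: 12.

12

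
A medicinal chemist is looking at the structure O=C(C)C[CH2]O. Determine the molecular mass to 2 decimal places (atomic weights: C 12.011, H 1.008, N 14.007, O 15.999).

First, the molecular formula is C4H8O2 (counting implicit H from valence).
  C: 4 × 12.011 = 48.044
  H: 8 × 1.008 = 8.064
  O: 2 × 15.999 = 31.998
Sum: 4×12.011 + 8×1.008 + 2×15.999 = 88.106 → 88.11 g/mol.

88.11 g/mol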